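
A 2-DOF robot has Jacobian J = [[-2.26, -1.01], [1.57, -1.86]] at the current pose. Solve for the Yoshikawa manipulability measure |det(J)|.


det(J) = -2.26*-1.86 - (-1.01)*(1.57) = 5.7893
|det(J)| = 5.7893

5.7893


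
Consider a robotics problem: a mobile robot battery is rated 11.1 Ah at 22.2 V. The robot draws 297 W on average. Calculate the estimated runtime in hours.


E = 11.1*22.2 = 246.4200 Wh
t = E/P = 246.4200/297 = 0.8297

0.8297 hours


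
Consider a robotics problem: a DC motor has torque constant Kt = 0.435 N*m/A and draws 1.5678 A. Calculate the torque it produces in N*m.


tau = Kt * I = 0.435*1.5678 = 0.6820

0.6820 N*m


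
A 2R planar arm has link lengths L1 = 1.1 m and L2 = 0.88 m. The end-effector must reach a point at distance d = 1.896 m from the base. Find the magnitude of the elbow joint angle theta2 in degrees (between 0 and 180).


cos(th2) = (d^2 - L1^2 - L2^2)/(2*L1*L2) = (1.896^2 - 1.1^2 - 0.88^2)/(2*1.1*0.88) = 0.83182645
th2 = acos(0.83182645) = 33.7132 deg

33.7132 degrees


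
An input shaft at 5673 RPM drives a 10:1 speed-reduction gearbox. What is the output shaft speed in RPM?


omega_out = omega_in / N = 5673 / 10 = 567.3000

567.3000 RPM


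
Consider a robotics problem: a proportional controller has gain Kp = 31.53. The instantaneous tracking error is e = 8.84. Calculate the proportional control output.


u_P = Kp * e = 31.53 * 8.84 = 278.7252

278.7252


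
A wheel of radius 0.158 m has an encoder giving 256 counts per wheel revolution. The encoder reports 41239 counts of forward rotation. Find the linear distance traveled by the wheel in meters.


revs = 41239/256 = 161.089844
d = revs * 2*pi*r = 161.089844 * 2*pi*0.158 = 159.9209

159.9209 m


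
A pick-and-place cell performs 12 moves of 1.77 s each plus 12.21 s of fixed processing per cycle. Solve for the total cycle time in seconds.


T = 12*1.77 + 12.21 = 33.4500

33.4500 s


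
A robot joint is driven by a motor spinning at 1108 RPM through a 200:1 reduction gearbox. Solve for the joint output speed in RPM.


omega_joint = omega_motor / N = 1108 / 200 = 5.5400

5.5400 RPM


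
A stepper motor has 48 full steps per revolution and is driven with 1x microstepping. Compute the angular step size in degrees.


step = 360/(48*1) = 360/48 = 7.5000

7.5000 degrees


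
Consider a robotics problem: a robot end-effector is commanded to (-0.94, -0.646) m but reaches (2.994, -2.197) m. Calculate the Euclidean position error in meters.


dx = 2.994 - (-0.94) = 3.9340, dy = -2.197 - (-0.646) = -1.5510
err = sqrt(15.476356 + 2.405601) = 4.2287

4.2287 m


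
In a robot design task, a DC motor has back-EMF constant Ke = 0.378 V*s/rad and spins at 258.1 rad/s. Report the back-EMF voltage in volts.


V_emf = Ke * omega = 0.378*258.1 = 97.5618

97.5618 V


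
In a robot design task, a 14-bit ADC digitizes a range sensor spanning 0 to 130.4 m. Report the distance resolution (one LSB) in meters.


res = range / 2^n = 130.4/2^14 = 130.4/16384 = 0.0080

0.0080 m


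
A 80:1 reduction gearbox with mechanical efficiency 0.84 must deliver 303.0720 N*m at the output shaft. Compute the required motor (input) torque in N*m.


tau_in = tau_out / (N * eta) = 303.0720 / (80 * 0.84) = 4.5100

4.5100 N*m


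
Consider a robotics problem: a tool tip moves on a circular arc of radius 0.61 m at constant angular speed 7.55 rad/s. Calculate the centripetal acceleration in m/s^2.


a_c = omega^2 * r = 7.55^2 * 0.61 = 34.7715

34.7715 m/s^2


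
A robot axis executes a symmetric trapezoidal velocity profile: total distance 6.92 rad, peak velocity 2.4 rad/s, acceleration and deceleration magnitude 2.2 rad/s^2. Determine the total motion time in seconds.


t_acc = v/a = 2.4/2.2 = 1.090909 s
d_acc = v^2/(2a) = 1.309091 rad (each ramp)
d_cruise = 6.92 - 2*1.309091 = 4.301818 rad
t_cruise = 4.301818/2.4 = 1.792424 s
t_total = 2*1.090909 + 1.792424 = 3.9742

3.9742 s


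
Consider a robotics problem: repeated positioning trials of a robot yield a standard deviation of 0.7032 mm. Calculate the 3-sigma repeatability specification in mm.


repeatability = 3*sigma = 3*0.7032 = 2.1096

2.1096 mm


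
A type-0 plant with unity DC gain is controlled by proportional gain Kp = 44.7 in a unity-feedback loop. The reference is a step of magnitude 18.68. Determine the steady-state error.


e_ss = R/(1 + Kp) = 18.68/(1 + 44.7) = 18.68/45.7000 = 0.4088

0.4088


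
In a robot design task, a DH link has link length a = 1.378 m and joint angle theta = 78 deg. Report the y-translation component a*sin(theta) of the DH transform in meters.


a*sin(theta) = 1.378*sin(78 deg) = 1.3479

1.3479 m


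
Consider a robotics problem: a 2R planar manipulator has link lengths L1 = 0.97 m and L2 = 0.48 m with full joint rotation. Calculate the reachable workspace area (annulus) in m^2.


r_max = L1 + L2 = 1.4500, r_min = |L1 - L2| = 0.4900
A = pi*(r_max^2 - r_min^2) = pi*(2.1025 - 0.2401) = 5.8509

5.8509 m^2


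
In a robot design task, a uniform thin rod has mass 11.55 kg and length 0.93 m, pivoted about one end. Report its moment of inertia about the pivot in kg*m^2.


I = (1/3)*m*L^2 = (1/3)*11.55*0.93^2 = 3.3299

3.3299 kg*m^2


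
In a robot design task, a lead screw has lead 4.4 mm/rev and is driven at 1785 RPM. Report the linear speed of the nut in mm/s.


v = lead * (RPM/60) = 4.4*1785/60 = 130.9000

130.9000 mm/s


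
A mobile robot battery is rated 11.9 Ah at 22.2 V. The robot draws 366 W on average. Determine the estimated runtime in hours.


E = 11.9*22.2 = 264.1800 Wh
t = E/P = 264.1800/366 = 0.7218

0.7218 hours


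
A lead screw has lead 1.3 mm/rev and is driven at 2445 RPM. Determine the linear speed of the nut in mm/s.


v = lead * (RPM/60) = 1.3*2445/60 = 52.9750

52.9750 mm/s


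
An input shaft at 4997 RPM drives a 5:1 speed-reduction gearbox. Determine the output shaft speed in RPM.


omega_out = omega_in / N = 4997 / 5 = 999.4000

999.4000 RPM


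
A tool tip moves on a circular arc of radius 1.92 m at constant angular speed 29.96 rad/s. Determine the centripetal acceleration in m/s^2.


a_c = omega^2 * r = 29.96^2 * 1.92 = 1723.3951

1723.3951 m/s^2


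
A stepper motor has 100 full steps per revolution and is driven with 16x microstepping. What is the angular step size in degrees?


step = 360/(100*16) = 360/1600 = 0.2250

0.2250 degrees


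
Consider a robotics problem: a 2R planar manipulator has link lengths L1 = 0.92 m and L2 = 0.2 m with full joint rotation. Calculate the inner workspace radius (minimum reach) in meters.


r_min = |L1 - L2| = |0.92 - 0.2| = 0.7200

0.7200 m


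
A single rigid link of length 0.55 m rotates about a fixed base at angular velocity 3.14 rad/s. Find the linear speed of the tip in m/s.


v = L*omega = 0.55 * 3.14 = 1.7270

1.7270 m/s


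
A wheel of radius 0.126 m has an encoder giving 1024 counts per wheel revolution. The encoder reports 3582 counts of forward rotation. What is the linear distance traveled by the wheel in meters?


revs = 3582/1024 = 3.498047
d = revs * 2*pi*r = 3.498047 * 2*pi*0.126 = 2.7693

2.7693 m


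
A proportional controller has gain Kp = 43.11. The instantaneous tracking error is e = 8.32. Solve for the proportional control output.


u_P = Kp * e = 43.11 * 8.32 = 358.6752

358.6752


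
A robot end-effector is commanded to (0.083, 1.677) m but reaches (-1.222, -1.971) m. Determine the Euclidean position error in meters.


dx = -1.222 - (0.083) = -1.3050, dy = -1.971 - (1.677) = -3.6480
err = sqrt(1.703025 + 13.307904) = 3.8744

3.8744 m


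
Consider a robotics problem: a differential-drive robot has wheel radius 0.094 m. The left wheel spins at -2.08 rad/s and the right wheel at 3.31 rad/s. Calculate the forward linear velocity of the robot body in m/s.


v = r*(wR + wL)/2 = 0.094*(3.31 + -2.08)/2 = 0.0578

0.0578 m/s


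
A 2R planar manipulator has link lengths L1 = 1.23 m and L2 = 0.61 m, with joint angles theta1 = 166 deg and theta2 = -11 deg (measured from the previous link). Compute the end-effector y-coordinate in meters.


y = L1*sin(th1) + L2*sin(th1+th2) = 1.23*sin(166 deg) + 0.61*sin(155 deg) = 0.5554

0.5554 m


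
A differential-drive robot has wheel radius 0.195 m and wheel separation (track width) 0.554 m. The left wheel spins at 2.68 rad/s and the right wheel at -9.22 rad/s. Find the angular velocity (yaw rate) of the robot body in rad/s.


omega = r*(wR - wL)/L = 0.195*(-9.22 - (2.68))/0.554 = -4.1886

-4.1886 rad/s


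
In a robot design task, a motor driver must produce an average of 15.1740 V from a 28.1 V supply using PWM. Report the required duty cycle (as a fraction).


D = V_avg/V_supply = 15.1740/28.1 = 0.5400

0.5400


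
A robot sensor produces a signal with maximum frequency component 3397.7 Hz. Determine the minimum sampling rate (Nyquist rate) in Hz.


f_s,min = 2*f_max = 2*3397.7 = 6795.4000

6795.4000 Hz


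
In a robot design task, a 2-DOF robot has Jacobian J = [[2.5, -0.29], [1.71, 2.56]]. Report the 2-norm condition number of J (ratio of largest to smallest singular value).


JJ^T eigenvalues: trace(JJ^T) = 15.8118, det(JJ^T) = det(J)^2 = 47.55343681
s_max^2 = (15.8118 + sqrt(59.79927200))/2 = 11.77239945
s_min^2 = (15.8118 - sqrt(59.79927200))/2 = 4.03940055
kappa = s_max/s_min = sqrt(11.77239945/4.03940055) = 1.7072

1.7072


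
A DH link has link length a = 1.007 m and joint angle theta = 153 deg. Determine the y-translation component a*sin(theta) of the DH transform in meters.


a*sin(theta) = 1.007*sin(153 deg) = 0.4572

0.4572 m


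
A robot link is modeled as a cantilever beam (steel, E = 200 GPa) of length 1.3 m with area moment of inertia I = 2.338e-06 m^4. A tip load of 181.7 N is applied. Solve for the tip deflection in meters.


delta = F*L^3/(3*E*I) = 181.7*1.3^3/(3*2.000e+11*2.338e-06)
      = 399.1949/1402800 = 2.8457e-04

2.8457e-04 m


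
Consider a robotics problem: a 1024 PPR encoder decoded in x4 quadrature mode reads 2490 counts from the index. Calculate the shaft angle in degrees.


angle = counts * 360 / (PPR*4) = 2490 * 360 / 4096 = 218.8477

218.8477 degrees


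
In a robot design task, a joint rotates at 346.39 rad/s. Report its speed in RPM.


RPM = 346.39 * 60/(2*pi) = 3307.7808

3307.7808 RPM


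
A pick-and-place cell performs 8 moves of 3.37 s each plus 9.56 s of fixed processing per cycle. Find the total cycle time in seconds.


T = 8*3.37 + 9.56 = 36.5200

36.5200 s


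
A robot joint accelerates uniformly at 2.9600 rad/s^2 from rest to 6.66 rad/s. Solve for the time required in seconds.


t = delta_omega / alpha = 6.66 / 2.9600 = 2.2500

2.2500 s


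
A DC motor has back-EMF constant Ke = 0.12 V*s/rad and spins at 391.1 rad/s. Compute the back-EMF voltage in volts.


V_emf = Ke * omega = 0.12*391.1 = 46.9320

46.9320 V


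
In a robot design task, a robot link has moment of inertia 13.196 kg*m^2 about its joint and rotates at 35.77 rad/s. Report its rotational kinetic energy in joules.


KE = (1/2)*I*omega^2 = 0.5*13.196*35.77^2 = 8442.0942

8442.0942 J


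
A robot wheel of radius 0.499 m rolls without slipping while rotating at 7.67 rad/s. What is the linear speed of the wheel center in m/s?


v = omega * r = 7.67 * 0.499 = 3.8273

3.8273 m/s


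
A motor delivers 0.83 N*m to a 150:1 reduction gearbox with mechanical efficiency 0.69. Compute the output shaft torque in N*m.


tau_out = tau_in * N * eta = 0.83 * 150 * 0.69 = 85.9050

85.9050 N*m


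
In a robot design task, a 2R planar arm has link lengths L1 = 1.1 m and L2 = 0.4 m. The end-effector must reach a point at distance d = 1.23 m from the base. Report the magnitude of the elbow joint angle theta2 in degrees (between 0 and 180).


cos(th2) = (d^2 - L1^2 - L2^2)/(2*L1*L2) = (1.23^2 - 1.1^2 - 0.4^2)/(2*1.1*0.4) = 0.16238636
th2 = acos(0.16238636) = 80.6546 deg

80.6546 degrees


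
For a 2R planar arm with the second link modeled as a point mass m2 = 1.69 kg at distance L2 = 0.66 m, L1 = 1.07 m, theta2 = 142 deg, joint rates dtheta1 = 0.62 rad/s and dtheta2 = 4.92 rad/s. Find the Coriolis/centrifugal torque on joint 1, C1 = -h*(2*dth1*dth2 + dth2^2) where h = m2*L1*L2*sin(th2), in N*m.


h = m2*L1*L2*sin(th2) = 1.69*1.07*0.66*sin(142 deg) = 0.734778
C1 = -h*(2*0.62*4.92 + 4.92^2) = -0.734778*30.3072 = -22.2691

-22.2691 N*m


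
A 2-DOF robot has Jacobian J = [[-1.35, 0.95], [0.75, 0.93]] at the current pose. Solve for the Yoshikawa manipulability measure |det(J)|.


det(J) = -1.35*0.93 - (0.95)*(0.75) = -1.9680
|det(J)| = 1.9680

1.9680


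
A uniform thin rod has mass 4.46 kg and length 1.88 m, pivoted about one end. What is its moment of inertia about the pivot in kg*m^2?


I = (1/3)*m*L^2 = (1/3)*4.46*1.88^2 = 5.2545

5.2545 kg*m^2


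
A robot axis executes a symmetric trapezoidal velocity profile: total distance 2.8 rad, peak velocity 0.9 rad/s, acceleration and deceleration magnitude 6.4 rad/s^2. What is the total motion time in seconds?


t_acc = v/a = 0.9/6.4 = 0.140625 s
d_acc = v^2/(2a) = 0.063281 rad (each ramp)
d_cruise = 2.8 - 2*0.063281 = 2.673438 rad
t_cruise = 2.673438/0.9 = 2.970487 s
t_total = 2*0.140625 + 2.970487 = 3.2517

3.2517 s


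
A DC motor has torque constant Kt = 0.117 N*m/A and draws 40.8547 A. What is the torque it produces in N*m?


tau = Kt * I = 0.117*40.8547 = 4.7800

4.7800 N*m


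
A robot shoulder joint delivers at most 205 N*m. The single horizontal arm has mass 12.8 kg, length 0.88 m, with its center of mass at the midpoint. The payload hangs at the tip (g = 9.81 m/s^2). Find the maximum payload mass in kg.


tau_arm = m_arm*g*(L/2) = 12.8*9.81*0.88/2 = 55.2499 N*m
tau_payload = tau_max - tau_arm = 205 - 55.2499 = 149.7501
m_payload = tau_payload / (g*L) = 149.7501 / (9.81*0.88) = 17.3466

17.3466 kg


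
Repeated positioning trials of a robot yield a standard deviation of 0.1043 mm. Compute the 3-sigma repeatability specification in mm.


repeatability = 3*sigma = 3*0.1043 = 0.3129

0.3129 mm


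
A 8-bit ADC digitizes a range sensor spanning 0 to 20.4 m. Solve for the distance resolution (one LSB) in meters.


res = range / 2^n = 20.4/2^8 = 20.4/256 = 0.0797

0.0797 m


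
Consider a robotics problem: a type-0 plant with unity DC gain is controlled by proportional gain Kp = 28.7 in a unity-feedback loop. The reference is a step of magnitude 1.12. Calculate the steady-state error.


e_ss = R/(1 + Kp) = 1.12/(1 + 28.7) = 1.12/29.7000 = 0.0377

0.0377


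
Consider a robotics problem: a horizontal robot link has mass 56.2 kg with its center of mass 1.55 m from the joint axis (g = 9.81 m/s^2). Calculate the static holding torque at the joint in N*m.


tau = m*g*L = 56.2 * 9.81 * 1.55 = 854.5491

854.5491 N*m


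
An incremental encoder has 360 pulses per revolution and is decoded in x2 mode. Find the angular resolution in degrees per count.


resolution = 360 / (PPR * 2) = 360 / 720 = 0.5000

0.5000 degrees


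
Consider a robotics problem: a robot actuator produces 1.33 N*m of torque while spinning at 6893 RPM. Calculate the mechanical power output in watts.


omega = 6893 * 2*pi/60 = 721.833272 rad/s
P = tau * omega = 1.33 * 721.833272 = 960.0383

960.0383 W


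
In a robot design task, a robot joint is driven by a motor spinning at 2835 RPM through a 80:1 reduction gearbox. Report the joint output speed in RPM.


omega_joint = omega_motor / N = 2835 / 80 = 35.4375

35.4375 RPM


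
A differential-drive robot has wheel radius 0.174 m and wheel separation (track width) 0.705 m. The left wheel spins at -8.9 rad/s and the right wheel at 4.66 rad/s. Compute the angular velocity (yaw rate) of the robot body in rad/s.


omega = r*(wR - wL)/L = 0.174*(4.66 - (-8.9))/0.705 = 3.3467

3.3467 rad/s


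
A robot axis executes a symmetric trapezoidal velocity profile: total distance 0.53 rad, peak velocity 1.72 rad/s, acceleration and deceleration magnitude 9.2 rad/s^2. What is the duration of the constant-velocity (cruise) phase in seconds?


t_acc = v/a = 0.186957 s, d_acc = v^2/(2a) = 0.160783 rad each
d_cruise = 0.53 - 2*0.160783 = 0.208434 rad
t_cruise = d_cruise/v = 0.208434/1.72 = 0.1212

0.1212 s


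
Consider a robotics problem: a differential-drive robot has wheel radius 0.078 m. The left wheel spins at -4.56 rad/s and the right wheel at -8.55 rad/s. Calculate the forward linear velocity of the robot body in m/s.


v = r*(wR + wL)/2 = 0.078*(-8.55 + -4.56)/2 = -0.5113

-0.5113 m/s


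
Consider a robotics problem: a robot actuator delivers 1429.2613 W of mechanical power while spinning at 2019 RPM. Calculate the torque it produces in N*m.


omega = 2019 * 2*pi/60 = 211.429186 rad/s
tau = P / omega = 1429.2613 / 211.429186 = 6.7600

6.7600 N*m


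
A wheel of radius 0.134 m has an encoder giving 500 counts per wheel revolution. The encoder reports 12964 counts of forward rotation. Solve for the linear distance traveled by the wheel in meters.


revs = 12964/500 = 25.928000
d = revs * 2*pi*r = 25.928000 * 2*pi*0.134 = 21.8300

21.8300 m


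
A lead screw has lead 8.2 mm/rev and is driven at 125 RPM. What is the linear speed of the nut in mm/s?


v = lead * (RPM/60) = 8.2*125/60 = 17.0833

17.0833 mm/s


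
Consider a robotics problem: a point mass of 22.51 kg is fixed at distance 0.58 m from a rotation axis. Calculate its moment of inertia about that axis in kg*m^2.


I = m*r^2 = 22.51*0.58^2 = 7.5724

7.5724 kg*m^2


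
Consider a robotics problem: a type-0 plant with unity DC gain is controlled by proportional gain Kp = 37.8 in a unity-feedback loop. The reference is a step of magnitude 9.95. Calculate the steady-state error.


e_ss = R/(1 + Kp) = 9.95/(1 + 37.8) = 9.95/38.8000 = 0.2564

0.2564


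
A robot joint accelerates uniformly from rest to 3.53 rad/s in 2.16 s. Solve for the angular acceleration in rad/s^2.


alpha = delta_omega / t = 3.53 / 2.16 = 1.6343

1.6343 rad/s^2


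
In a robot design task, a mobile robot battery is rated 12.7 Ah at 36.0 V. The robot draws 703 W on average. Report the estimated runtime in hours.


E = 12.7*36.0 = 457.2000 Wh
t = E/P = 457.2000/703 = 0.6504

0.6504 hours


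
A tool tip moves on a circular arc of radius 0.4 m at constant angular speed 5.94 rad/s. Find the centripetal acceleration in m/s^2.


a_c = omega^2 * r = 5.94^2 * 0.4 = 14.1134

14.1134 m/s^2


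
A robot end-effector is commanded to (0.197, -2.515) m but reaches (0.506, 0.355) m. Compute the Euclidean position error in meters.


dx = 0.506 - (0.197) = 0.3090, dy = 0.355 - (-2.515) = 2.8700
err = sqrt(0.095481 + 8.236900) = 2.8866

2.8866 m


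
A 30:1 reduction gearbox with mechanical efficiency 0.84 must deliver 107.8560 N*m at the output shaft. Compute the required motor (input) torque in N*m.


tau_in = tau_out / (N * eta) = 107.8560 / (30 * 0.84) = 4.2800

4.2800 N*m


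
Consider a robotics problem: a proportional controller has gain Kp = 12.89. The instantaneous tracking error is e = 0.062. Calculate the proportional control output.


u_P = Kp * e = 12.89 * 0.062 = 0.7992

0.7992


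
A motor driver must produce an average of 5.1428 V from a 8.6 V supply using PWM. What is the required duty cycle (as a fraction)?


D = V_avg/V_supply = 5.1428/8.6 = 0.5980

0.5980


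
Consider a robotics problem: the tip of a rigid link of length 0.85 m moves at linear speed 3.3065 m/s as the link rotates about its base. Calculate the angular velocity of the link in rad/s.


omega = v / L = 3.3065 / 0.85 = 3.8900

3.8900 rad/s


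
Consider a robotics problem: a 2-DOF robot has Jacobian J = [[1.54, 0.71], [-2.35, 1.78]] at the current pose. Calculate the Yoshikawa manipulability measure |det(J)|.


det(J) = 1.54*1.78 - (0.71)*(-2.35) = 4.4097
|det(J)| = 4.4097

4.4097


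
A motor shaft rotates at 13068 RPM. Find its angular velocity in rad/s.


omega = 13068 * 2*pi/60 = 1368.4778

1368.4778 rad/s


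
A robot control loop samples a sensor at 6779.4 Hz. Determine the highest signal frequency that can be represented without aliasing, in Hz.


f_max = f_s/2 = 6779.4/2 = 3389.7000

3389.7000 Hz


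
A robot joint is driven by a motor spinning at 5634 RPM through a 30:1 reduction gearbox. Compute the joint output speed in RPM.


omega_joint = omega_motor / N = 5634 / 30 = 187.8000

187.8000 RPM


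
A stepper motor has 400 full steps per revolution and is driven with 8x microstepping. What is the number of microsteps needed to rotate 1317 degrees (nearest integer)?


step_size = 360/(400*8) = 360/3200 = 0.112500 deg
n = 1317/(360/3200) = 1317*3200/360 = 11706.6667 -> 11707

11707 steps


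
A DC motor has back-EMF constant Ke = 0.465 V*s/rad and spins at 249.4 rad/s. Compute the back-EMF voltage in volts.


V_emf = Ke * omega = 0.465*249.4 = 115.9710

115.9710 V


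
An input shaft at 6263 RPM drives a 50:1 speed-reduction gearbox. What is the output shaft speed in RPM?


omega_out = omega_in / N = 6263 / 50 = 125.2600

125.2600 RPM


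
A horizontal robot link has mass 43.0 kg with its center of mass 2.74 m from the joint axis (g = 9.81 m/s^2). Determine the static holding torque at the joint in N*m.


tau = m*g*L = 43.0 * 9.81 * 2.74 = 1155.8142

1155.8142 N*m


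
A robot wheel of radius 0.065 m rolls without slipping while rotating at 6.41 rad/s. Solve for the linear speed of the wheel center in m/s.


v = omega * r = 6.41 * 0.065 = 0.4167

0.4167 m/s


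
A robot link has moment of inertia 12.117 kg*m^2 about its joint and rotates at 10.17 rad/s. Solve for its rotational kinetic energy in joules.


KE = (1/2)*I*omega^2 = 0.5*12.117*10.17^2 = 626.6240

626.6240 J


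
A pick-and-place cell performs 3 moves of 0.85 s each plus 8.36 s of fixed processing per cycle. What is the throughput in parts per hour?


T_cycle = 3*0.85 + 8.36 = 10.9100 s
rate = 3600/T = 329.9725

329.9725 parts/hour


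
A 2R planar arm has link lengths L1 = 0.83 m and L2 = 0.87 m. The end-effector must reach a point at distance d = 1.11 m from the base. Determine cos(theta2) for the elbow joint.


cos(th2) = (d^2 - L1^2 - L2^2)/(2*L1*L2) = (1.11^2 - 0.83^2 - 0.87^2)/(2*0.83*0.87) = -0.1480

-0.1480


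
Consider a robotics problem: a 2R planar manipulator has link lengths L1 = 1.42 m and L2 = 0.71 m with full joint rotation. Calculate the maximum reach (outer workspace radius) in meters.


r_max = L1 + L2 = 1.42 + 0.71 = 2.1300

2.1300 m


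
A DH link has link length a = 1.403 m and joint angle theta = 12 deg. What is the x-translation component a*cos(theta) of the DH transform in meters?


a*cos(theta) = 1.403*cos(12 deg) = 1.3723

1.3723 m


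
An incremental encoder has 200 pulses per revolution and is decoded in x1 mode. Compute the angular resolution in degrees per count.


resolution = 360 / (PPR * 1) = 360 / 200 = 1.8000

1.8000 degrees


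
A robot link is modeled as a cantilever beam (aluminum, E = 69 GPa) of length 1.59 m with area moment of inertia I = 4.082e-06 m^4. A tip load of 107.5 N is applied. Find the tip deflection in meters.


delta = F*L^3/(3*E*I) = 107.5*1.59^3/(3*6.900e+10*4.082e-06)
      = 432.1154925/844974 = 5.1140e-04

5.1140e-04 m


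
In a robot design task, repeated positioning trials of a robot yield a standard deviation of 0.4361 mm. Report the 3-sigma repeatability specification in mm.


repeatability = 3*sigma = 3*0.4361 = 1.3083

1.3083 mm


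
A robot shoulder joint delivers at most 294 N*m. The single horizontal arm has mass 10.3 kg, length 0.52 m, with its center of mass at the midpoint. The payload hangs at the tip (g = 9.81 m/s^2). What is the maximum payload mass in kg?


tau_arm = m_arm*g*(L/2) = 10.3*9.81*0.52/2 = 26.2712 N*m
tau_payload = tau_max - tau_arm = 294 - 26.2712 = 267.7288
m_payload = tau_payload / (g*L) = 267.7288 / (9.81*0.52) = 52.4835

52.4835 kg


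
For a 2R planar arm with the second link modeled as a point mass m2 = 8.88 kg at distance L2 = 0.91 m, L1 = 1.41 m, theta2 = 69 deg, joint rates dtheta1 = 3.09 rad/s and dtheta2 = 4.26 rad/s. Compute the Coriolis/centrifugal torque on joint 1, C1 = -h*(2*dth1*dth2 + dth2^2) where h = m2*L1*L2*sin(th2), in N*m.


h = m2*L1*L2*sin(th2) = 8.88*1.41*0.91*sin(69 deg) = 10.637148
C1 = -h*(2*3.09*4.26 + 4.26^2) = -10.637148*44.4744 = -473.0808

-473.0808 N*m


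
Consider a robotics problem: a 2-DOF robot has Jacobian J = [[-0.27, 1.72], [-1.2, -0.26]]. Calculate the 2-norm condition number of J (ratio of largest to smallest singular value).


JJ^T eigenvalues: trace(JJ^T) = 4.5389, det(JJ^T) = det(J)^2 = 4.55480964
s_max^2 = (4.5389 + sqrt(2.38237465))/2 = 3.04119715
s_min^2 = (4.5389 - sqrt(2.38237465))/2 = 1.49770285
kappa = s_max/s_min = sqrt(3.04119715/1.49770285) = 1.4250

1.4250


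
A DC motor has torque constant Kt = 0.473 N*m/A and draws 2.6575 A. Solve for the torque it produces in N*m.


tau = Kt * I = 0.473*2.6575 = 1.2570

1.2570 N*m


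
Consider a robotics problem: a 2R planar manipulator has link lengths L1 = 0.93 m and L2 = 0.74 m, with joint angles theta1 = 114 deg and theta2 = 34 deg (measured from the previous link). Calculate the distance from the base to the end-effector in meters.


x = L1*cos(th1) + L2*cos(th1+th2) = -1.005821
y = L1*sin(th1) + L2*sin(th1+th2) = 1.241738
d = sqrt(x^2 + y^2) = sqrt(1.011676 + 1.541913) = 1.5980

1.5980 m


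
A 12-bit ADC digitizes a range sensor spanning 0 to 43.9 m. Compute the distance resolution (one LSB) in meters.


res = range / 2^n = 43.9/2^12 = 43.9/4096 = 0.0107

0.0107 m


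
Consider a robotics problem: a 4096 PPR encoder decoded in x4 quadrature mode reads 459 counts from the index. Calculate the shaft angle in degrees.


angle = counts * 360 / (PPR*4) = 459 * 360 / 16384 = 10.0854

10.0854 degrees


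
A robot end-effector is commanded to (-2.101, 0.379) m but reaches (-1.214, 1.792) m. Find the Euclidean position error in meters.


dx = -1.214 - (-2.101) = 0.8870, dy = 1.792 - (0.379) = 1.4130
err = sqrt(0.786769 + 1.996569) = 1.6683

1.6683 m


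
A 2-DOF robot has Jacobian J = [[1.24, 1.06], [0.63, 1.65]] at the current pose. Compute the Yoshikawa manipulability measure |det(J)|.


det(J) = 1.24*1.65 - (1.06)*(0.63) = 1.3782
|det(J)| = 1.3782

1.3782


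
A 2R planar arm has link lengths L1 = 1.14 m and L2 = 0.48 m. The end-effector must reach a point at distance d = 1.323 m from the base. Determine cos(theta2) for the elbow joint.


cos(th2) = (d^2 - L1^2 - L2^2)/(2*L1*L2) = (1.323^2 - 1.14^2 - 0.48^2)/(2*1.14*0.48) = 0.2013

0.2013


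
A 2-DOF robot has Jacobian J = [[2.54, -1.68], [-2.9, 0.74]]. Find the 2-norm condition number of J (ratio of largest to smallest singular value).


JJ^T eigenvalues: trace(JJ^T) = 18.2316, det(JJ^T) = det(J)^2 = 8.95445776
s_max^2 = (18.2316 + sqrt(296.57340752))/2 = 17.72645339
s_min^2 = (18.2316 - sqrt(296.57340752))/2 = 0.50514661
kappa = s_max/s_min = sqrt(17.72645339/0.50514661) = 5.9238

5.9238


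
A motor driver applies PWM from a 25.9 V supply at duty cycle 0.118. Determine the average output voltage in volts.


V_avg = V_supply * D = 25.9*0.118 = 3.0562

3.0562 V


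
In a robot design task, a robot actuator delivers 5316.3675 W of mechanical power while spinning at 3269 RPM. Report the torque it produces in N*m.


omega = 3269 * 2*pi/60 = 342.328879 rad/s
tau = P / omega = 5316.3675 / 342.328879 = 15.5300

15.5300 N*m


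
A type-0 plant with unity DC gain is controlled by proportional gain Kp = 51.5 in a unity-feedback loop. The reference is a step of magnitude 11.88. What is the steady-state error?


e_ss = R/(1 + Kp) = 11.88/(1 + 51.5) = 11.88/52.5000 = 0.2263

0.2263


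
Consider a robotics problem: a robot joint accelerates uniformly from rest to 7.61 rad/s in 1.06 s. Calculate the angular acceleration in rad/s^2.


alpha = delta_omega / t = 7.61 / 1.06 = 7.1792

7.1792 rad/s^2


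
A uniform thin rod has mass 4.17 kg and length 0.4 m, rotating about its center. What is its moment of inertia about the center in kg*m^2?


I = (1/12)*m*L^2 = (1/12)*4.17*0.4^2 = 0.0556

0.0556 kg*m^2


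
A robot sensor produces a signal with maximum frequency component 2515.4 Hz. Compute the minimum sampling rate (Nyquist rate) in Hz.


f_s,min = 2*f_max = 2*2515.4 = 5030.8000

5030.8000 Hz


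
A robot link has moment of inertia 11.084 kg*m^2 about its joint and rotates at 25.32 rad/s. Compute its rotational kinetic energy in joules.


KE = (1/2)*I*omega^2 = 0.5*11.084*25.32^2 = 3552.9895

3552.9895 J


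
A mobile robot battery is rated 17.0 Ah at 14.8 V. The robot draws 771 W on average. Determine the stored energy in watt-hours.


E = capacity * V = 17.0*14.8 = 251.6000

251.6000 Wh


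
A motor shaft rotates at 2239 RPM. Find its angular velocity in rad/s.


omega = 2239 * 2*pi/60 = 234.4675

234.4675 rad/s


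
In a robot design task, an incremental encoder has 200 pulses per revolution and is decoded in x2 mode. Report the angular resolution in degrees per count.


resolution = 360 / (PPR * 2) = 360 / 400 = 0.9000

0.9000 degrees


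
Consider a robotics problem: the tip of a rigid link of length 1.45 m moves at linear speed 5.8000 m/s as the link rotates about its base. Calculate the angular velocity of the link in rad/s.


omega = v / L = 5.8000 / 1.45 = 4.0000

4.0000 rad/s


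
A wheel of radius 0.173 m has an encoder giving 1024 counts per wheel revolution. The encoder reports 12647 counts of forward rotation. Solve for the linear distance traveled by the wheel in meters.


revs = 12647/1024 = 12.350586
d = revs * 2*pi*r = 12.350586 * 2*pi*0.173 = 13.4250

13.4250 m


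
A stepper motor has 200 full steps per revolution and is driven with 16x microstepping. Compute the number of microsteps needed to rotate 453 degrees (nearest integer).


step_size = 360/(200*16) = 360/3200 = 0.112500 deg
n = 453/(360/3200) = 453*3200/360 = 4026.6667 -> 4027

4027 steps


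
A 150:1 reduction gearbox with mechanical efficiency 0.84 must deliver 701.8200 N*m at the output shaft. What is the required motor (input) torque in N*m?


tau_in = tau_out / (N * eta) = 701.8200 / (150 * 0.84) = 5.5700

5.5700 N*m


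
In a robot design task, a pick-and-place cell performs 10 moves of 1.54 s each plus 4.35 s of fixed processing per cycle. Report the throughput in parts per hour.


T_cycle = 10*1.54 + 4.35 = 19.7500 s
rate = 3600/T = 182.2785

182.2785 parts/hour


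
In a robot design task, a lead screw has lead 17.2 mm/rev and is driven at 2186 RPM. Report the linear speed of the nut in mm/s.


v = lead * (RPM/60) = 17.2*2186/60 = 626.6533

626.6533 mm/s


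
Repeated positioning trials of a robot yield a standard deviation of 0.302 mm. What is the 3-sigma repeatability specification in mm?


repeatability = 3*sigma = 3*0.302 = 0.9060

0.9060 mm


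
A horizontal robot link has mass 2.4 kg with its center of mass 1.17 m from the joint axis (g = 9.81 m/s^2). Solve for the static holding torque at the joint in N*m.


tau = m*g*L = 2.4 * 9.81 * 1.17 = 27.5465

27.5465 N*m


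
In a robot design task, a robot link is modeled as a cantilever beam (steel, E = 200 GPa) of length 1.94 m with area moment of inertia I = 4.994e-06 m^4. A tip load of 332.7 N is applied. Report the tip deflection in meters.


delta = F*L^3/(3*E*I) = 332.7*1.94^3/(3*2.000e+11*4.994e-06)
      = 2429.1704568/2996400 = 8.1070e-04

8.1070e-04 m


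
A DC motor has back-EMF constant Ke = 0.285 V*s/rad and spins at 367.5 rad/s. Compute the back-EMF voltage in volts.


V_emf = Ke * omega = 0.285*367.5 = 104.7375

104.7375 V


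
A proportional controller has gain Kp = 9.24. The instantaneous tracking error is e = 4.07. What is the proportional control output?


u_P = Kp * e = 9.24 * 4.07 = 37.6068

37.6068


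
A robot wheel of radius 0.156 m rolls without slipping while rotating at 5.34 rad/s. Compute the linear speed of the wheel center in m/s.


v = omega * r = 5.34 * 0.156 = 0.8330

0.8330 m/s


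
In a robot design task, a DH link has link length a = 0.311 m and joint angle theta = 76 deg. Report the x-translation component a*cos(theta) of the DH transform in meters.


a*cos(theta) = 0.311*cos(76 deg) = 0.0752

0.0752 m


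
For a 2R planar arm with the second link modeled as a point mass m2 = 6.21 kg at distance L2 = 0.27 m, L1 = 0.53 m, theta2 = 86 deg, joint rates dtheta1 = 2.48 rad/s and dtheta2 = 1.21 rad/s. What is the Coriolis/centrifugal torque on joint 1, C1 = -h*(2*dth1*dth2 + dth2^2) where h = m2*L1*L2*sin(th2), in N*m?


h = m2*L1*L2*sin(th2) = 6.21*0.53*0.27*sin(86 deg) = 0.886486
C1 = -h*(2*2.48*1.21 + 1.21^2) = -0.886486*7.4657 = -6.6182

-6.6182 N*m


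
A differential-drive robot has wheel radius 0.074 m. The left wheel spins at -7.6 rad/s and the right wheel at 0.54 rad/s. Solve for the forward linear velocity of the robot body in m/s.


v = r*(wR + wL)/2 = 0.074*(0.54 + -7.6)/2 = -0.2612

-0.2612 m/s


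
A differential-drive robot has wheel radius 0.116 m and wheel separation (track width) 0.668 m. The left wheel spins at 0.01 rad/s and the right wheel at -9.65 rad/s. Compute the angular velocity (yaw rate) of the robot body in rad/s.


omega = r*(wR - wL)/L = 0.116*(-9.65 - (0.01))/0.668 = -1.6775

-1.6775 rad/s


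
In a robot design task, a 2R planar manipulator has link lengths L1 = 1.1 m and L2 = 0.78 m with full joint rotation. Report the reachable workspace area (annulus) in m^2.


r_max = L1 + L2 = 1.8800, r_min = |L1 - L2| = 0.3200
A = pi*(r_max^2 - r_min^2) = pi*(3.5344 - 0.1024) = 10.7819

10.7819 m^2


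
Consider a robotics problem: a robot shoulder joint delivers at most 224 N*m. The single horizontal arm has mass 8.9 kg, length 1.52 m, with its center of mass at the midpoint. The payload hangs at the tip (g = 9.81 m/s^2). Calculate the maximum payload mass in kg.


tau_arm = m_arm*g*(L/2) = 8.9*9.81*1.52/2 = 66.3548 N*m
tau_payload = tau_max - tau_arm = 224 - 66.3548 = 157.6452
m_payload = tau_payload / (g*L) = 157.6452 / (9.81*1.52) = 10.5723

10.5723 kg


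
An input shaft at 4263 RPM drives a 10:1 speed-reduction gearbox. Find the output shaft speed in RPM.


omega_out = omega_in / N = 4263 / 10 = 426.3000

426.3000 RPM


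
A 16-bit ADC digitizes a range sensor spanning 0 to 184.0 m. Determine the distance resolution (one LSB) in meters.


res = range / 2^n = 184.0/2^16 = 184.0/65536 = 0.0028

0.0028 m


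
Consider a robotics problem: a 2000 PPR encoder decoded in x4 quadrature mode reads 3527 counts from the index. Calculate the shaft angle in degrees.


angle = counts * 360 / (PPR*4) = 3527 * 360 / 8000 = 158.7150

158.7150 degrees


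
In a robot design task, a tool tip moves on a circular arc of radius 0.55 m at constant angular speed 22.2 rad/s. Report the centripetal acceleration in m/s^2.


a_c = omega^2 * r = 22.2^2 * 0.55 = 271.0620

271.0620 m/s^2


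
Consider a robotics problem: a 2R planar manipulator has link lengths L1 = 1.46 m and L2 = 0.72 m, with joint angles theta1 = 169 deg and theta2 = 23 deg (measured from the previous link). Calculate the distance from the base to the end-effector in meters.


x = L1*cos(th1) + L2*cos(th1+th2) = -2.137442
y = L1*sin(th1) + L2*sin(th1+th2) = 0.128885
d = sqrt(x^2 + y^2) = sqrt(4.568658 + 0.016611) = 2.1413

2.1413 m


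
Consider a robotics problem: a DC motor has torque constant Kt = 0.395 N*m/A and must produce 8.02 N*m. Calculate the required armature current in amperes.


I = tau / Kt = 8.02/0.395 = 20.3038

20.3038 A


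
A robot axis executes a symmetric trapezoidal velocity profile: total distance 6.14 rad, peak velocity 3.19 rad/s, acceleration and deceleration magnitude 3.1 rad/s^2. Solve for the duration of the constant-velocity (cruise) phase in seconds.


t_acc = v/a = 1.029032 s, d_acc = v^2/(2a) = 1.641306 rad each
d_cruise = 6.14 - 2*1.641306 = 2.857388 rad
t_cruise = d_cruise/v = 2.857388/3.19 = 0.8957

0.8957 s


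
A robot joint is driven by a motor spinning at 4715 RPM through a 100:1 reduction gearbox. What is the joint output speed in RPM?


omega_joint = omega_motor / N = 4715 / 100 = 47.1500

47.1500 RPM


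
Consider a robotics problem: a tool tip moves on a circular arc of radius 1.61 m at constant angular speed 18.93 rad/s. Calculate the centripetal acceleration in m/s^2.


a_c = omega^2 * r = 18.93^2 * 1.61 = 576.9353

576.9353 m/s^2


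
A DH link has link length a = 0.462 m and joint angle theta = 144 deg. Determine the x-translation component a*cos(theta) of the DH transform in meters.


a*cos(theta) = 0.462*cos(144 deg) = -0.3738

-0.3738 m


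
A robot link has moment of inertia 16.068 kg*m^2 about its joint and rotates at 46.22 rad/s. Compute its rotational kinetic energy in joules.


KE = (1/2)*I*omega^2 = 0.5*16.068*46.22^2 = 17162.9410

17162.9410 J


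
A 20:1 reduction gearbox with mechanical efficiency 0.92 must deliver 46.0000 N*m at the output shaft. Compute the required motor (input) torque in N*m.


tau_in = tau_out / (N * eta) = 46.0000 / (20 * 0.92) = 2.5000

2.5000 N*m


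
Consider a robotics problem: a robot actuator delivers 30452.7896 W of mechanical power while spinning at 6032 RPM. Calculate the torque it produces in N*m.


omega = 6032 * 2*pi/60 = 631.669563 rad/s
tau = P / omega = 30452.7896 / 631.669563 = 48.2100

48.2100 N*m


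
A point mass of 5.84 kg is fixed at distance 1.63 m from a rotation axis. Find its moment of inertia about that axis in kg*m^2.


I = m*r^2 = 5.84*1.63^2 = 15.5163

15.5163 kg*m^2


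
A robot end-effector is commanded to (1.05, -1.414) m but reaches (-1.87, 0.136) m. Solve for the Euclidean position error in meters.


dx = -1.87 - (1.05) = -2.9200, dy = 0.136 - (-1.414) = 1.5500
err = sqrt(8.526400 + 2.402500) = 3.3059

3.3059 m


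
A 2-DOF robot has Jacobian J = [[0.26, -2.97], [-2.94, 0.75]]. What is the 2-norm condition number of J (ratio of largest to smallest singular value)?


JJ^T eigenvalues: trace(JJ^T) = 18.0946, det(JJ^T) = det(J)^2 = 72.87695424
s_max^2 = (18.0946 + sqrt(35.90673220))/2 = 12.04341132
s_min^2 = (18.0946 - sqrt(35.90673220))/2 = 6.05118868
kappa = s_max/s_min = sqrt(12.04341132/6.05118868) = 1.4108

1.4108


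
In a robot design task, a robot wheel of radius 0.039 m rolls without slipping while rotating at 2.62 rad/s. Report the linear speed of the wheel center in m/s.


v = omega * r = 2.62 * 0.039 = 0.1022

0.1022 m/s


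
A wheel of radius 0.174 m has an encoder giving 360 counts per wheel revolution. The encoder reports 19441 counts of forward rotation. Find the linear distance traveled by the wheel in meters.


revs = 19441/360 = 54.002778
d = revs * 2*pi*r = 54.002778 * 2*pi*0.174 = 59.0398

59.0398 m


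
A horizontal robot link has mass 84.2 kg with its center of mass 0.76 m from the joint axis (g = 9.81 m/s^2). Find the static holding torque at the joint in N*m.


tau = m*g*L = 84.2 * 9.81 * 0.76 = 627.7615

627.7615 N*m


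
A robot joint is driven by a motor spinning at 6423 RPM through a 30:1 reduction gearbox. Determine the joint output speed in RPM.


omega_joint = omega_motor / N = 6423 / 30 = 214.1000

214.1000 RPM


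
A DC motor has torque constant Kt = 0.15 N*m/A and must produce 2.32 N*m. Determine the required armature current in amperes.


I = tau / Kt = 2.32/0.15 = 15.4667

15.4667 A


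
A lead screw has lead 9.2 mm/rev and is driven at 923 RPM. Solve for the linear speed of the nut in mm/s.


v = lead * (RPM/60) = 9.2*923/60 = 141.5267

141.5267 mm/s
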